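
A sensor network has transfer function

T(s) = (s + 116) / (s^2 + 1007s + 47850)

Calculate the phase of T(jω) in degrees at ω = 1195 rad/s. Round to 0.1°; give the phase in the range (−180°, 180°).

Substitute s = j1195:
Numerator: (j1195) + 116 = 116 + j1195
Denominator: (j1195)^2 + 1007(j1195) + 47850 = -1380175 + j1203365
|N| = √(116² + 1195²) ≈ 1200.6, ∠N ≈ 84.46°
|D| = √(1380175² + 1203365²) ≈ 1.8311e+06, ∠D ≈ 138.92°
∠T = 84.46° − 138.92° = -54.46°

-54.5°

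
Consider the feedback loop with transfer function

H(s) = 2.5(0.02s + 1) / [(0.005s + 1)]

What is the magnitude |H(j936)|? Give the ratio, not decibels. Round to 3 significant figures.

At ω = 936 rad/s:
zero (1 + j936·0.02) = 1 + j18.72 → |·| ≈ 18.747, ∠ ≈ 86.94°
pole (1 + j936·0.005) = 1 + j4.68 → |·| ≈ 4.7856, ∠ ≈ 77.94°
|H| = 2.5 · 18.747 / (4.7856) ≈ 9.7934

9.79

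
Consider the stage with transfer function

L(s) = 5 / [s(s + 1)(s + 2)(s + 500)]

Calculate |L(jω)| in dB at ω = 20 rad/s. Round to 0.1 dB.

At s = jω = j20:
pole (s+1): 1 + j20 → |·| = √(1²+20²) = √401 ≈ 20.025, ∠ = arctan(20/1) ≈ 87.14°
pole (s+2): 2 + j20 → |·| = √(2²+20²) = √404 ≈ 20.1, ∠ = arctan(20/2) ≈ 84.29°
pole (s+500): 500 + j20 → |·| = √(500²+20²) = √250400 ≈ 500.4, ∠ = arctan(20/500) ≈ 2.29°
pole at origin: |s| = 20, ∠ = 90.00° (in denominator)
|L| = 5 / 4.0282e+06 ≈ 1.2412e-06
Gain = 20 log₁₀(1.2412e-06) ≈ -118.12 dB

-118.1 dB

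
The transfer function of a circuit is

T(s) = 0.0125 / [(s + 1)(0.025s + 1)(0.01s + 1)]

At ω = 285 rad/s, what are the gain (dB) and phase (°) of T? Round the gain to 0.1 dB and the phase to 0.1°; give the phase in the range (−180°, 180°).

-113.9 dB, 117.5°

At ω = 285 rad/s:
pole (1 + j285·1) = 1 + j285 → |·| ≈ 285, ∠ ≈ 89.80°
pole (1 + j285·0.025) = 1 + j7.125 → |·| ≈ 7.1948, ∠ ≈ 82.01°
pole (1 + j285·0.01) = 1 + j2.85 → |·| ≈ 3.0203, ∠ ≈ 70.67°
|T| = 0.0125 · 1 / (285 · 7.1948 · 3.0203) ≈ 2.0183e-06
Gain = 20 log₁₀(2.0183e-06) ≈ -113.90 dB
∠T = (0°) − (89.80° + 82.01° + 70.67°) = -242.48° ≡ 117.52° (principal value)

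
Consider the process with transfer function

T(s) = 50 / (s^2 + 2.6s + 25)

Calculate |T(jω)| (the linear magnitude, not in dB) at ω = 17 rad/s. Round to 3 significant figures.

At s = jω = j17:
quadratic: (j17)² + 2.6·j17 + 25 = -264 + j44.2 → |·| ≈ 267.67, ∠ ≈ 170.50°
|T| = 50 / 267.67 ≈ 0.1868

0.187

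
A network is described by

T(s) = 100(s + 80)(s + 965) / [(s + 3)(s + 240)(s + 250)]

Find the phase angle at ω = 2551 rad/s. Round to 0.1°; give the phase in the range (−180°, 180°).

At s = jω = j2551:
zero (s+80): 80 + j2551 → |·| = √(80²+2551²) = √6514001 ≈ 2552.3, ∠ = arctan(2551/80) ≈ 88.20°
zero (s+965): 965 + j2551 → |·| = √(965²+2551²) = √7438826 ≈ 2727.4, ∠ = arctan(2551/965) ≈ 69.28°
pole (s+3): 3 + j2551 → |·| = √(3²+2551²) = √6507610 ≈ 2551, ∠ = arctan(2551/3) ≈ 89.93°
pole (s+240): 240 + j2551 → |·| = √(240²+2551²) = √6565201 ≈ 2562.3, ∠ = arctan(2551/240) ≈ 84.63°
pole (s+250): 250 + j2551 → |·| = √(250²+2551²) = √6570101 ≈ 2563.2, ∠ = arctan(2551/250) ≈ 84.40°
∠T = 157.48° − 258.96° = -101.48°

-101.5°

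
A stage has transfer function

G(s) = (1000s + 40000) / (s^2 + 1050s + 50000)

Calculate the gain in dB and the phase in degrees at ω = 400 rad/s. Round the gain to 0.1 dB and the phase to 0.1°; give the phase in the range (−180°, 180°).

-0.7 dB, -20.4°

Substitute s = j400:
Numerator: 1000(j400) + 40000 = 40000 + j400000
Denominator: (j400)^2 + 1050(j400) + 50000 = -110000 + j420000
|N| = √(40000² + 400000²) ≈ 4.02e+05, ∠N ≈ 84.29°
|D| = √(110000² + 420000²) ≈ 4.3417e+05, ∠D ≈ 104.68°
|G| = 4.02e+05 / 4.3417e+05 ≈ 0.9259
Gain = 20 log₁₀(0.9259) ≈ -0.67 dB
∠G = 84.29° − 104.68° = -20.39°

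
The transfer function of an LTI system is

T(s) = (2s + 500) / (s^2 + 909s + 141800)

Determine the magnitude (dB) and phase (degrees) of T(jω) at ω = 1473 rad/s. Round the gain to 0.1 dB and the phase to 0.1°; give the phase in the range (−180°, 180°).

-58.2 dB, -66.2°

Substitute s = j1473:
Numerator: 2(j1473) + 500 = 500 + j2946
Denominator: (j1473)^2 + 909(j1473) + 141800 = -2027929 + j1338957
|N| = √(500² + 2946²) ≈ 2988.1, ∠N ≈ 80.37°
|D| = √(2027929² + 1338957²) ≈ 2.4301e+06, ∠D ≈ 146.56°
|T| = 2988.1 / 2.4301e+06 ≈ 0.0012296
Gain = 20 log₁₀(0.0012296) ≈ -58.20 dB
∠T = 80.37° − 146.56° = -66.19°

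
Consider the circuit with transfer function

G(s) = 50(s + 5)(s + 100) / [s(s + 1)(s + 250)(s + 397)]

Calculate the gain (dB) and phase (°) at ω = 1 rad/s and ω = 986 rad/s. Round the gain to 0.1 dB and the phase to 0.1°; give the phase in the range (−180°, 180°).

ω = 1: -14.8 dB, -123.5°; ω = 986: -86.7 dB, -149.9°

At s = jω = j1:
zero (s+5): 5 + j1 → |·| = √(5²+1²) = √26 ≈ 5.099, ∠ = arctan(1/5) ≈ 11.31°
zero (s+100): 100 + j1 → |·| = √(100²+1²) = √10001 ≈ 100, ∠ = arctan(1/100) ≈ 0.57°
pole (s+1): 1 + j1 → |·| = √(1²+1²) = √2 ≈ 1.4142, ∠ = arctan(1/1) ≈ 45.00°
pole (s+250): 250 + j1 → |·| = √(250²+1²) = √62501 ≈ 250, ∠ = arctan(1/250) ≈ 0.23°
pole (s+397): 397 + j1 → |·| = √(397²+1²) = √157610 ≈ 397, ∠ = arctan(1/397) ≈ 0.14°
pole at origin: |s| = 1, ∠ = 90.00° (in denominator)
|G| = 50 · 509.9 / 1.4036e+05 ≈ 0.18164
Gain = 20 log₁₀(0.18164) ≈ -14.82 dB
∠G = 11.88° − 135.37° = -123.49°

At s = jω = j986:
zero (s+5): 5 + j986 → |·| = √(5²+986²) = √972221 ≈ 986.01, ∠ = arctan(986/5) ≈ 89.71°
zero (s+100): 100 + j986 → |·| = √(100²+986²) = √982196 ≈ 991.06, ∠ = arctan(986/100) ≈ 84.21°
pole (s+1): 1 + j986 → |·| = √(1²+986²) = √972197 ≈ 986, ∠ = arctan(986/1) ≈ 89.94°
pole (s+250): 250 + j986 → |·| = √(250²+986²) = √1034696 ≈ 1017.2, ∠ = arctan(986/250) ≈ 75.77°
pole (s+397): 397 + j986 → |·| = √(397²+986²) = √1129805 ≈ 1062.9, ∠ = arctan(986/397) ≈ 68.07°
pole at origin: |s| = 986, ∠ = 90.00° (in denominator)
|G| = 50 · 9.772e+05 / 1.0511e+12 ≈ 4.6485e-05
Gain = 20 log₁₀(4.6485e-05) ≈ -86.65 dB
∠G = 173.92° − 323.78° = -149.86°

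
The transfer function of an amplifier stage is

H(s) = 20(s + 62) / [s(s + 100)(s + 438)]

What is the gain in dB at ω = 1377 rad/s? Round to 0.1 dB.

At s = jω = j1377:
zero (s+62): 62 + j1377 → |·| = √(62²+1377²) = √1899973 ≈ 1378.4, ∠ = arctan(1377/62) ≈ 87.42°
pole (s+100): 100 + j1377 → |·| = √(100²+1377²) = √1906129 ≈ 1380.6, ∠ = arctan(1377/100) ≈ 85.85°
pole (s+438): 438 + j1377 → |·| = √(438²+1377²) = √2087973 ≈ 1445, ∠ = arctan(1377/438) ≈ 72.36°
pole at origin: |s| = 1377, ∠ = 90.00° (in denominator)
|H| = 20 · 1378.4 / 2.7471e+09 ≈ 1.0035e-05
Gain = 20 log₁₀(1.0035e-05) ≈ -99.97 dB

-100.0 dB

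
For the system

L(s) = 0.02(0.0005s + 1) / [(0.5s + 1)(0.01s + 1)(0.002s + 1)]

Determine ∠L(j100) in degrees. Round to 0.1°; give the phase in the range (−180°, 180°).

-142.3°

At ω = 100 rad/s:
zero (1 + j100·0.0005) = 1 + j0.05 → |·| ≈ 1.0012, ∠ ≈ 2.86°
pole (1 + j100·0.5) = 1 + j50 → |·| ≈ 50.01, ∠ ≈ 88.85°
pole (1 + j100·0.01) = 1 + j1 → |·| ≈ 1.4142, ∠ ≈ 45.00°
pole (1 + j100·0.002) = 1 + j0.2 → |·| ≈ 1.0198, ∠ ≈ 11.31°
∠L = (2.86°) − (88.85° + 45.00° + 11.31°) = -142.30°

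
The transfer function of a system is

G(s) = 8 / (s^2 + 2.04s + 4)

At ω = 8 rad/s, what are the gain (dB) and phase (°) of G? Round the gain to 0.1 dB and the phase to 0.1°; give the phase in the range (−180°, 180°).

At s = jω = j8:
quadratic: (j8)² + 2.04·j8 + 4 = -60 + j16.32 → |·| ≈ 62.18, ∠ ≈ 164.78°
|G| = 8 / 62.18 ≈ 0.12866
Gain = 20 log₁₀(0.12866) ≈ -17.81 dB
∠G = 0.00° − 164.78° = -164.78°

-17.8 dB, -164.8°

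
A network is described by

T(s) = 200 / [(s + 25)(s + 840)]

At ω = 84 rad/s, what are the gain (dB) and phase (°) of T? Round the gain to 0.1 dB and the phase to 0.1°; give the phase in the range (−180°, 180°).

-51.4 dB, -79.1°

At s = jω = j84:
pole (s+25): 25 + j84 → |·| = √(25²+84²) = √7681 ≈ 87.641, ∠ = arctan(84/25) ≈ 73.43°
pole (s+840): 840 + j84 → |·| = √(840²+84²) = √712656 ≈ 844.19, ∠ = arctan(84/840) ≈ 5.71°
|T| = 200 / 73986 ≈ 0.0027032
Gain = 20 log₁₀(0.0027032) ≈ -51.36 dB
∠T = 0.00° − 79.14° = -79.14°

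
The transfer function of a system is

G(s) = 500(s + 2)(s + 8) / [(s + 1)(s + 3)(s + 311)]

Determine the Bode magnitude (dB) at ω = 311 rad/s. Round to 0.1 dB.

1.1 dB

At s = jω = j311:
zero (s+2): 2 + j311 → |·| = √(2²+311²) = √96725 ≈ 311.01, ∠ = arctan(311/2) ≈ 89.63°
zero (s+8): 8 + j311 → |·| = √(8²+311²) = √96785 ≈ 311.1, ∠ = arctan(311/8) ≈ 88.53°
pole (s+1): 1 + j311 → |·| = √(1²+311²) = √96722 ≈ 311, ∠ = arctan(311/1) ≈ 89.82°
pole (s+3): 3 + j311 → |·| = √(3²+311²) = √96730 ≈ 311.01, ∠ = arctan(311/3) ≈ 89.45°
pole (s+311): 311 + j311 → |·| = √(311²+311²) = √193442 ≈ 439.82, ∠ = arctan(311/311) ≈ 45.00°
|G| = 500 · 96755 / 4.2541e+07 ≈ 1.1372
Gain = 20 log₁₀(1.1372) ≈ 1.12 dB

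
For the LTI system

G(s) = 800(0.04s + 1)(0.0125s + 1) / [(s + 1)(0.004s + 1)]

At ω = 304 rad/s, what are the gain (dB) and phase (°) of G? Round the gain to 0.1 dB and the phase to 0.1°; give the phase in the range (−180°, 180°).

At ω = 304 rad/s:
zero (1 + j304·0.04) = 1 + j12.16 → |·| ≈ 12.201, ∠ ≈ 85.30°
zero (1 + j304·0.0125) = 1 + j3.8 → |·| ≈ 3.9294, ∠ ≈ 75.26°
pole (1 + j304·1) = 1 + j304 → |·| ≈ 304, ∠ ≈ 89.81°
pole (1 + j304·0.004) = 1 + j1.216 → |·| ≈ 1.5744, ∠ ≈ 50.57°
|G| = 800 · 12.201 · 3.9294 / (304 · 1.5744) ≈ 80.135
Gain = 20 log₁₀(80.135) ≈ 38.08 dB
∠G = (85.30° + 75.26°) − (89.81° + 50.57°) = 20.18°

38.1 dB, 20.2°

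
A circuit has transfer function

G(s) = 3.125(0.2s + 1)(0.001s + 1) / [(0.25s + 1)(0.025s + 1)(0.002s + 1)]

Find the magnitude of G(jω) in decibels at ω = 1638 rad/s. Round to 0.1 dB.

-29.3 dB

At ω = 1638 rad/s:
zero (1 + j1638·0.2) = 1 + j327.6 → |·| ≈ 327.6, ∠ ≈ 89.83°
zero (1 + j1638·0.001) = 1 + j1.638 → |·| ≈ 1.9191, ∠ ≈ 58.60°
pole (1 + j1638·0.25) = 1 + j409.5 → |·| ≈ 409.5, ∠ ≈ 89.86°
pole (1 + j1638·0.025) = 1 + j40.95 → |·| ≈ 40.962, ∠ ≈ 88.60°
pole (1 + j1638·0.002) = 1 + j3.276 → |·| ≈ 3.4252, ∠ ≈ 73.03°
|G| = 3.125 · 327.6 · 1.9191 / (409.5 · 40.962 · 3.4252) ≈ 0.034196
Gain = 20 log₁₀(0.034196) ≈ -29.32 dB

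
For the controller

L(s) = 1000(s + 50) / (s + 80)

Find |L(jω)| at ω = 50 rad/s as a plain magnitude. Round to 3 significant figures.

At s = jω = j50:
zero (s+50): 50 + j50 → |·| = √(50²+50²) = √5000 ≈ 70.711, ∠ = arctan(50/50) ≈ 45.00°
pole (s+80): 80 + j50 → |·| = √(80²+50²) = √8900 ≈ 94.34, ∠ = arctan(50/80) ≈ 32.01°
|L| = 1000 · 70.711 / 94.34 ≈ 749.53

750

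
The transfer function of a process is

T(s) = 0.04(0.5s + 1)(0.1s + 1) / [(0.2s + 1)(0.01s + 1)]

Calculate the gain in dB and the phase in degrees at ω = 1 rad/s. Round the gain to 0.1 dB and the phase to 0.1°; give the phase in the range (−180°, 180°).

-27.1 dB, 20.4°

At ω = 1 rad/s:
zero (1 + j1·0.5) = 1 + j0.5 → |·| ≈ 1.118, ∠ ≈ 26.57°
zero (1 + j1·0.1) = 1 + j0.1 → |·| ≈ 1.005, ∠ ≈ 5.71°
pole (1 + j1·0.2) = 1 + j0.2 → |·| ≈ 1.0198, ∠ ≈ 11.31°
pole (1 + j1·0.01) = 1 + j0.01 → |·| ≈ 1, ∠ ≈ 0.57°
|T| = 0.04 · 1.118 · 1.005 / (1.0198 · 1) ≈ 0.044071
Gain = 20 log₁₀(0.044071) ≈ -27.12 dB
∠T = (26.57° + 5.71°) − (11.31° + 0.57°) = 20.40°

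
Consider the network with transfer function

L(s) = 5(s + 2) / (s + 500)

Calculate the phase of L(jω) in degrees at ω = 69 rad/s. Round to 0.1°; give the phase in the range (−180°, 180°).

At s = jω = j69:
zero (s+2): 2 + j69 → |·| = √(2²+69²) = √4765 ≈ 69.029, ∠ = arctan(69/2) ≈ 88.34°
pole (s+500): 500 + j69 → |·| = √(500²+69²) = √254761 ≈ 504.74, ∠ = arctan(69/500) ≈ 7.86°
∠L = 88.34° − 7.86° = 80.48°

80.5°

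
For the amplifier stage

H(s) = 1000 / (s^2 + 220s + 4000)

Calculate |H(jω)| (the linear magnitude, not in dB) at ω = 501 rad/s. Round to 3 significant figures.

0.00370

Substitute s = j501:
Numerator: 1000 = 1000 + j0
Denominator: (j501)^2 + 220(j501) + 4000 = -247001 + j110220
|N| = √(1000² + 0²) ≈ 1000, ∠N ≈ 0.00°
|D| = √(247001² + 110220²) ≈ 2.7048e+05, ∠D ≈ 155.95°
|H| = 1000 / 2.7048e+05 ≈ 0.0036971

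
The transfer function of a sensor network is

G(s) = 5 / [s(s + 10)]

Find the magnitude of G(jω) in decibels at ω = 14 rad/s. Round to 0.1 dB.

-33.7 dB

At s = jω = j14:
pole (s+10): 10 + j14 → |·| = √(10²+14²) = √296 ≈ 17.205, ∠ = arctan(14/10) ≈ 54.46°
pole at origin: |s| = 14, ∠ = 90.00° (in denominator)
|G| = 5 / 240.87 ≈ 0.020758
Gain = 20 log₁₀(0.020758) ≈ -33.66 dB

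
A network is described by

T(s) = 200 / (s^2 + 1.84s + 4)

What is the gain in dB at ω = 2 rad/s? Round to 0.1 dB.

At s = jω = j2:
quadratic: (j2)² + 1.84·j2 + 4 = 0 + j3.68 → |·| ≈ 3.68, ∠ ≈ 90.00°
|T| = 200 / 3.68 ≈ 54.348
Gain = 20 log₁₀(54.348) ≈ 34.70 dB

34.7 dB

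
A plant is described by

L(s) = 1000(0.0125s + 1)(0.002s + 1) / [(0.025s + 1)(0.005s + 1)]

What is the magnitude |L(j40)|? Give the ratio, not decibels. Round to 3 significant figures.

At ω = 40 rad/s:
zero (1 + j40·0.0125) = 1 + j0.5 → |·| ≈ 1.118, ∠ ≈ 26.57°
zero (1 + j40·0.002) = 1 + j0.08 → |·| ≈ 1.0032, ∠ ≈ 4.57°
pole (1 + j40·0.025) = 1 + j1 → |·| ≈ 1.4142, ∠ ≈ 45.00°
pole (1 + j40·0.005) = 1 + j0.2 → |·| ≈ 1.0198, ∠ ≈ 11.31°
|L| = 1000 · 1.118 · 1.0032 / (1.4142 · 1.0198) ≈ 777.68

778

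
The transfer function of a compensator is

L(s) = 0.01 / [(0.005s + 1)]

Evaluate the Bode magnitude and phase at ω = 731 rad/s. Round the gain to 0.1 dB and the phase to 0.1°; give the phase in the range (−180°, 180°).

-51.6 dB, -74.7°

At ω = 731 rad/s:
pole (1 + j731·0.005) = 1 + j3.655 → |·| ≈ 3.7893, ∠ ≈ 74.70°
|L| = 0.01 · 1 / (3.7893) ≈ 0.002639
Gain = 20 log₁₀(0.002639) ≈ -51.57 dB
∠L = (0°) − (74.70°) = -74.70°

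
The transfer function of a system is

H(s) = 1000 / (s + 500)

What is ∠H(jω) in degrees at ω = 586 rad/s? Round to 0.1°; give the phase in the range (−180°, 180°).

-49.5°

Substitute s = j586:
Numerator: 1000 = 1000 + j0
Denominator: (j586) + 500 = 500 + j586
|N| = √(1000² + 0²) ≈ 1000, ∠N ≈ 0.00°
|D| = √(500² + 586²) ≈ 770.32, ∠D ≈ 49.53°
∠H = 0.00° − 49.53° = -49.53°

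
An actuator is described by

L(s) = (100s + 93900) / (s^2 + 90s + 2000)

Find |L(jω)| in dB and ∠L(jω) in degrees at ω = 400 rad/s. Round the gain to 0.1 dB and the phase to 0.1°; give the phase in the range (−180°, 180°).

Substitute s = j400:
Numerator: 100(j400) + 93900 = 93900 + j40000
Denominator: (j400)^2 + 90(j400) + 2000 = -158000 + j36000
|N| = √(93900² + 40000²) ≈ 1.0206e+05, ∠N ≈ 23.07°
|D| = √(158000² + 36000²) ≈ 1.6205e+05, ∠D ≈ 167.16°
|L| = 1.0206e+05 / 1.6205e+05 ≈ 0.62981
Gain = 20 log₁₀(0.62981) ≈ -4.02 dB
∠L = 23.07° − 167.16° = -144.09°

-4.0 dB, -144.1°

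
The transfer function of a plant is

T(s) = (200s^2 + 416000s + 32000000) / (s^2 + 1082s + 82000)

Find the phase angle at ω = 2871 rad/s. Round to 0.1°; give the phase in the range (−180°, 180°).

Substitute s = j2871:
Numerator: 200(j2871)^2 + 416000(j2871) + 32000000 = -1616528200 + j1194336000
Denominator: (j2871)^2 + 1082(j2871) + 82000 = -8160641 + j3106422
|N| = √(1616528200² + 1194336000²) ≈ 2.0099e+09, ∠N ≈ 143.54°
|D| = √(8160641² + 3106422²) ≈ 8.7319e+06, ∠D ≈ 159.16°
∠T = 143.54° − 159.16° = -15.62°

-15.6°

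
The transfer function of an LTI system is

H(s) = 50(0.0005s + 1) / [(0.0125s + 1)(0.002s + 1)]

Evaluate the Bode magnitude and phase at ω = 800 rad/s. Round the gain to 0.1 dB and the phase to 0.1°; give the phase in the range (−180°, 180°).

9.1 dB, -120.5°

At ω = 800 rad/s:
zero (1 + j800·0.0005) = 1 + j0.4 → |·| ≈ 1.077, ∠ ≈ 21.80°
pole (1 + j800·0.0125) = 1 + j10 → |·| ≈ 10.05, ∠ ≈ 84.29°
pole (1 + j800·0.002) = 1 + j1.6 → |·| ≈ 1.8868, ∠ ≈ 57.99°
|H| = 50 · 1.077 / (10.05 · 1.8868) ≈ 2.8398
Gain = 20 log₁₀(2.8398) ≈ 9.07 dB
∠H = (21.80°) − (84.29° + 57.99°) = -120.48°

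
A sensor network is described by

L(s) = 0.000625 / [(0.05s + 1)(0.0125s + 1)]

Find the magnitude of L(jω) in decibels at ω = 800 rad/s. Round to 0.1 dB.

At ω = 800 rad/s:
pole (1 + j800·0.05) = 1 + j40 → |·| ≈ 40.012, ∠ ≈ 88.57°
pole (1 + j800·0.0125) = 1 + j10 → |·| ≈ 10.05, ∠ ≈ 84.29°
|L| = 0.000625 · 1 / (40.012 · 10.05) ≈ 1.5543e-06
Gain = 20 log₁₀(1.5543e-06) ≈ -116.17 dB

-116.2 dB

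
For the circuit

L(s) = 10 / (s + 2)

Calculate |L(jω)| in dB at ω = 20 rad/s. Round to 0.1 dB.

Substitute s = j20:
Numerator: 10 = 10 + j0
Denominator: (j20) + 2 = 2 + j20
|N| = √(10² + 0²) ≈ 10, ∠N ≈ 0.00°
|D| = √(2² + 20²) ≈ 20.1, ∠D ≈ 84.29°
|L| = 10 / 20.1 ≈ 0.49751
Gain = 20 log₁₀(0.49751) ≈ -6.06 dB

-6.1 dB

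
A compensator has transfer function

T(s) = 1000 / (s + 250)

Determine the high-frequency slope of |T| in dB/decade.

Each pole contributes −20 dB/decade at high frequency; each zero contributes +20 dB/decade.
Net: 0 zero(s) − 1 pole(s) → -20 dB/decade.

-20 dB/decade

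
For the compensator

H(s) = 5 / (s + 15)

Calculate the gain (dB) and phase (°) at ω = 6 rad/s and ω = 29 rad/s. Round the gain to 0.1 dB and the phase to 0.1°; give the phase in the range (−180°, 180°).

ω = 6: -10.2 dB, -21.8°; ω = 29: -16.3 dB, -62.7°

Substitute s = j6:
Numerator: 5 = 5 + j0
Denominator: (j6) + 15 = 15 + j6
|N| = √(5² + 0²) ≈ 5, ∠N ≈ 0.00°
|D| = √(15² + 6²) ≈ 16.155, ∠D ≈ 21.80°
|H| = 5 / 16.155 ≈ 0.3095
Gain = 20 log₁₀(0.3095) ≈ -10.19 dB
∠H = 0.00° − 21.80° = -21.80°

Substitute s = j29:
Numerator: 5 = 5 + j0
Denominator: (j29) + 15 = 15 + j29
|N| = √(5² + 0²) ≈ 5, ∠N ≈ 0.00°
|D| = √(15² + 29²) ≈ 32.65, ∠D ≈ 62.65°
|H| = 5 / 32.65 ≈ 0.15314
Gain = 20 log₁₀(0.15314) ≈ -16.30 dB
∠H = 0.00° − 62.65° = -62.65°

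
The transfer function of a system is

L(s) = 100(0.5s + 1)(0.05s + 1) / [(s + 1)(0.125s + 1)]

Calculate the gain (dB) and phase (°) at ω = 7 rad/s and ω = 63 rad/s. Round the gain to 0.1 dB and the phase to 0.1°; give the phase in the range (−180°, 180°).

ω = 7: 32.3 dB, -29.7°; ω = 63: 26.4 dB, -11.3°

At ω = 7 rad/s:
zero (1 + j7·0.5) = 1 + j3.5 → |·| ≈ 3.6401, ∠ ≈ 74.05°
zero (1 + j7·0.05) = 1 + j0.35 → |·| ≈ 1.0595, ∠ ≈ 19.29°
pole (1 + j7·1) = 1 + j7 → |·| ≈ 7.0711, ∠ ≈ 81.87°
pole (1 + j7·0.125) = 1 + j0.875 → |·| ≈ 1.3288, ∠ ≈ 41.19°
|L| = 100 · 3.6401 · 1.0595 / (7.0711 · 1.3288) ≈ 41.046
Gain = 20 log₁₀(41.046) ≈ 32.27 dB
∠L = (74.05° + 19.29°) − (81.87° + 41.19°) = -29.72°

At ω = 63 rad/s:
zero (1 + j63·0.5) = 1 + j31.5 → |·| ≈ 31.516, ∠ ≈ 88.18°
zero (1 + j63·0.05) = 1 + j3.15 → |·| ≈ 3.3049, ∠ ≈ 72.39°
pole (1 + j63·1) = 1 + j63 → |·| ≈ 63.008, ∠ ≈ 89.09°
pole (1 + j63·0.125) = 1 + j7.875 → |·| ≈ 7.9382, ∠ ≈ 82.76°
|L| = 100 · 31.516 · 3.3049 / (63.008 · 7.9382) ≈ 20.824
Gain = 20 log₁₀(20.824) ≈ 26.37 dB
∠L = (88.18° + 72.39°) − (89.09° + 82.76°) = -11.28°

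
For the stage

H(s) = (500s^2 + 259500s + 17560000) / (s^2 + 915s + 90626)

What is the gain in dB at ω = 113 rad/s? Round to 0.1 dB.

Substitute s = j113:
Numerator: 500(j113)^2 + 259500(j113) + 17560000 = 11175500 + j29323500
Denominator: (j113)^2 + 915(j113) + 90626 = 77857 + j103395
|N| = √(11175500² + 29323500²) ≈ 3.1381e+07, ∠N ≈ 69.14°
|D| = √(77857² + 103395²) ≈ 1.2943e+05, ∠D ≈ 53.02°
|H| = 3.1381e+07 / 1.2943e+05 ≈ 242.46
Gain = 20 log₁₀(242.46) ≈ 47.69 dB

47.7 dB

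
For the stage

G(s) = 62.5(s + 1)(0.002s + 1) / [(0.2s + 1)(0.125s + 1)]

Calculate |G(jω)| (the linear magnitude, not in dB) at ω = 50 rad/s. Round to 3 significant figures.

At ω = 50 rad/s:
zero (1 + j50·1) = 1 + j50 → |·| ≈ 50.01, ∠ ≈ 88.85°
zero (1 + j50·0.002) = 1 + j0.1 → |·| ≈ 1.005, ∠ ≈ 5.71°
pole (1 + j50·0.2) = 1 + j10 → |·| ≈ 10.05, ∠ ≈ 84.29°
pole (1 + j50·0.125) = 1 + j6.25 → |·| ≈ 6.3295, ∠ ≈ 80.91°
|G| = 62.5 · 50.01 · 1.005 / (10.05 · 6.3295) ≈ 49.382

49.4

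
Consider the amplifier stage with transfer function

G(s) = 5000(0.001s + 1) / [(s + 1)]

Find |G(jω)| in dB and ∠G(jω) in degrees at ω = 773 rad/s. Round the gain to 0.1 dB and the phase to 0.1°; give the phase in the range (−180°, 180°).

18.3 dB, -52.2°

At ω = 773 rad/s:
zero (1 + j773·0.001) = 1 + j0.773 → |·| ≈ 1.2639, ∠ ≈ 37.70°
pole (1 + j773·1) = 1 + j773 → |·| ≈ 773, ∠ ≈ 89.93°
|G| = 5000 · 1.2639 / (773) ≈ 8.1753
Gain = 20 log₁₀(8.1753) ≈ 18.25 dB
∠G = (37.70°) − (89.93°) = -52.23°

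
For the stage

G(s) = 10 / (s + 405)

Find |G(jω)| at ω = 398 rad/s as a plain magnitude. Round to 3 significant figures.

0.0176

At s = jω = j398:
pole (s+405): 405 + j398 → |·| = √(405²+398²) = √322429 ≈ 567.83, ∠ = arctan(398/405) ≈ 44.50°
|G| = 10 / 567.83 ≈ 0.017611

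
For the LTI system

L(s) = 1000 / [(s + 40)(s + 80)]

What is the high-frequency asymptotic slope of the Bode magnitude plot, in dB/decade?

Each pole contributes −20 dB/decade at high frequency; each zero contributes +20 dB/decade.
Net: 0 zero(s) − 2 pole(s) → -40 dB/decade.

-40 dB/decade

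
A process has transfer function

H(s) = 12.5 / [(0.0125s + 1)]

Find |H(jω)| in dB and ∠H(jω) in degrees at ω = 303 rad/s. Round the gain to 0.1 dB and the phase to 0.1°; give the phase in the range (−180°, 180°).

At ω = 303 rad/s:
pole (1 + j303·0.0125) = 1 + j3.7875 → |·| ≈ 3.9173, ∠ ≈ 75.21°
|H| = 12.5 · 1 / (3.9173) ≈ 3.191
Gain = 20 log₁₀(3.191) ≈ 10.08 dB
∠H = (0°) − (75.21°) = -75.21°

10.1 dB, -75.2°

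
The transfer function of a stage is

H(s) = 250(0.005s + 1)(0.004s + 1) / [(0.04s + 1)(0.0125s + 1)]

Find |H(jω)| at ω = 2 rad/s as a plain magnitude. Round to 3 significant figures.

249

At ω = 2 rad/s:
zero (1 + j2·0.005) = 1 + j0.01 → |·| ≈ 1, ∠ ≈ 0.57°
zero (1 + j2·0.004) = 1 + j0.008 → |·| ≈ 1, ∠ ≈ 0.46°
pole (1 + j2·0.04) = 1 + j0.08 → |·| ≈ 1.0032, ∠ ≈ 4.57°
pole (1 + j2·0.0125) = 1 + j0.025 → |·| ≈ 1.0003, ∠ ≈ 1.43°
|H| = 250 · 1 · 1 / (1.0032 · 1.0003) ≈ 249.13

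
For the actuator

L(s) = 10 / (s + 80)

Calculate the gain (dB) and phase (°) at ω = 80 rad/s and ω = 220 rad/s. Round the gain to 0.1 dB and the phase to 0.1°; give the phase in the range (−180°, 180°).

At s = jω = j80:
pole (s+80): 80 + j80 → |·| = √(80²+80²) = √12800 ≈ 113.14, ∠ = arctan(80/80) ≈ 45.00°
|L| = 10 / 113.14 ≈ 0.088386
Gain = 20 log₁₀(0.088386) ≈ -21.07 dB
∠L = 0.00° − 45.00° = -45.00°

At s = jω = j220:
pole (s+80): 80 + j220 → |·| = √(80²+220²) = √54800 ≈ 234.09, ∠ = arctan(220/80) ≈ 70.02°
|L| = 10 / 234.09 ≈ 0.042719
Gain = 20 log₁₀(0.042719) ≈ -27.39 dB
∠L = 0.00° − 70.02° = -70.02°

ω = 80: -21.1 dB, -45.0°; ω = 220: -27.4 dB, -70.0°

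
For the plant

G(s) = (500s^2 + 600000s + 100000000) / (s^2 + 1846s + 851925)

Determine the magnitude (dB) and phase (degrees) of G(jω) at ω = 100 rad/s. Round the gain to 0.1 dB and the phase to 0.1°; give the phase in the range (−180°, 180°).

Substitute s = j100:
Numerator: 500(j100)^2 + 600000(j100) + 100000000 = 95000000 + j60000000
Denominator: (j100)^2 + 1846(j100) + 851925 = 841925 + j184600
|N| = √(95000000² + 60000000²) ≈ 1.1236e+08, ∠N ≈ 32.28°
|D| = √(841925² + 184600²) ≈ 8.6193e+05, ∠D ≈ 12.37°
|G| = 1.1236e+08 / 8.6193e+05 ≈ 130.36
Gain = 20 log₁₀(130.36) ≈ 42.30 dB
∠G = 32.28° − 12.37° = 19.91°

42.3 dB, 19.9°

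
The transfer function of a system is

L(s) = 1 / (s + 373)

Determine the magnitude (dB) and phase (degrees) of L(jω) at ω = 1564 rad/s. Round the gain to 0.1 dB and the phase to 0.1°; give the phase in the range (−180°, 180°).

-64.1 dB, -76.6°

Substitute s = j1564:
Numerator: 1 = 1 + j0
Denominator: (j1564) + 373 = 373 + j1564
|N| = √(1² + 0²) ≈ 1, ∠N ≈ 0.00°
|D| = √(373² + 1564²) ≈ 1607.9, ∠D ≈ 76.59°
|L| = 1 / 1607.9 ≈ 0.00062193
Gain = 20 log₁₀(0.00062193) ≈ -64.13 dB
∠L = 0.00° − 76.59° = -76.59°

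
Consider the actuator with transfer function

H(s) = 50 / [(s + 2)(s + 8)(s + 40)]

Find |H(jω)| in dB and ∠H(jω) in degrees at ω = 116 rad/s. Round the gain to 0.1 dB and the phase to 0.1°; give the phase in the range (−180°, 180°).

At s = jω = j116:
pole (s+2): 2 + j116 → |·| = √(2²+116²) = √13460 ≈ 116.02, ∠ = arctan(116/2) ≈ 89.01°
pole (s+8): 8 + j116 → |·| = √(8²+116²) = √13520 ≈ 116.28, ∠ = arctan(116/8) ≈ 86.05°
pole (s+40): 40 + j116 → |·| = √(40²+116²) = √15056 ≈ 122.7, ∠ = arctan(116/40) ≈ 70.97°
|H| = 50 / 1.6553e+06 ≈ 3.0206e-05
Gain = 20 log₁₀(3.0206e-05) ≈ -90.40 dB
∠H = 0.00° − 246.03° = -246.03° ≡ 113.97° (principal value)

-90.4 dB, 114.0°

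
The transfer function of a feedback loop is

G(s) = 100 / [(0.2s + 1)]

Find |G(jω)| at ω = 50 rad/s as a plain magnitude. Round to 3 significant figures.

At ω = 50 rad/s:
pole (1 + j50·0.2) = 1 + j10 → |·| ≈ 10.05, ∠ ≈ 84.29°
|G| = 100 · 1 / (10.05) ≈ 9.9502

9.95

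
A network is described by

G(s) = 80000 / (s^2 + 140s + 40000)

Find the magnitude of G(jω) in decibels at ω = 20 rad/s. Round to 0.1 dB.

At s = jω = j20:
quadratic: (j20)² + 140·j20 + 40000 = 39600 + j2800 → |·| ≈ 39699, ∠ ≈ 4.04°
|G| = 80000 / 39699 ≈ 2.0152
Gain = 20 log₁₀(2.0152) ≈ 6.09 dB

6.1 dB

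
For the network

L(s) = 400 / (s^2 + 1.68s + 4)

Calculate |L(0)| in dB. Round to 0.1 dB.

L(0) = 400 / 4 = 100
20 log₁₀(100) ≈ 40.00 dB

40.0 dB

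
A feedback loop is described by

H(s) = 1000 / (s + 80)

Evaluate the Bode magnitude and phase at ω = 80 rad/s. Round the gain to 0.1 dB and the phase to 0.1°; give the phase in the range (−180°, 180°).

18.9 dB, -45.0°

Substitute s = j80:
Numerator: 1000 = 1000 + j0
Denominator: (j80) + 80 = 80 + j80
|N| = √(1000² + 0²) ≈ 1000, ∠N ≈ 0.00°
|D| = √(80² + 80²) ≈ 113.14, ∠D ≈ 45.00°
|H| = 1000 / 113.14 ≈ 8.8386
Gain = 20 log₁₀(8.8386) ≈ 18.93 dB
∠H = 0.00° − 45.00° = -45.00°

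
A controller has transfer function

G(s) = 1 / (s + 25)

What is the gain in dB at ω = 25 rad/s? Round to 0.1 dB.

-31.0 dB

Substitute s = j25:
Numerator: 1 = 1 + j0
Denominator: (j25) + 25 = 25 + j25
|N| = √(1² + 0²) ≈ 1, ∠N ≈ 0.00°
|D| = √(25² + 25²) ≈ 35.355, ∠D ≈ 45.00°
|G| = 1 / 35.355 ≈ 0.028285
Gain = 20 log₁₀(0.028285) ≈ -30.97 dB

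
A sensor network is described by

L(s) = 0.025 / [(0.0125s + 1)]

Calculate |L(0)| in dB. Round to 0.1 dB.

L(0) = 0.025 · 1 / 1 = 0.025
20 log₁₀(0.025) ≈ -32.04 dB

-32.0 dB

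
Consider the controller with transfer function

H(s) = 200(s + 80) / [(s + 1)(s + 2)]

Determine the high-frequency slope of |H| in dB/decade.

-20 dB/decade

Each pole contributes −20 dB/decade at high frequency; each zero contributes +20 dB/decade.
Net: 1 zero(s) − 2 pole(s) → -20 dB/decade.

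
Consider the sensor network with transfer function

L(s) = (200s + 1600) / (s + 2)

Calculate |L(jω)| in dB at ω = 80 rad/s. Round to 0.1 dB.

Substitute s = j80:
Numerator: 200(j80) + 1600 = 1600 + j16000
Denominator: (j80) + 2 = 2 + j80
|N| = √(1600² + 16000²) ≈ 16080, ∠N ≈ 84.29°
|D| = √(2² + 80²) ≈ 80.025, ∠D ≈ 88.57°
|L| = 16080 / 80.025 ≈ 200.94
Gain = 20 log₁₀(200.94) ≈ 46.06 dB

46.1 dB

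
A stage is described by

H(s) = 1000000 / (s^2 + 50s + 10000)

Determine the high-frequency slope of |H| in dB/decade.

Each pole contributes −20 dB/decade at high frequency; each zero contributes +20 dB/decade.
Net: 0 zero(s) − 2 pole(s) → -40 dB/decade.

-40 dB/decade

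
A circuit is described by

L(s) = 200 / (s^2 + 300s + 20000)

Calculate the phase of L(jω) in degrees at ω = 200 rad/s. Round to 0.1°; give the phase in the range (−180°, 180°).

-108.4°

Substitute s = j200:
Numerator: 200 = 200 + j0
Denominator: (j200)^2 + 300(j200) + 20000 = -20000 + j60000
|N| = √(200² + 0²) ≈ 200, ∠N ≈ 0.00°
|D| = √(20000² + 60000²) ≈ 63246, ∠D ≈ 108.43°
∠L = 0.00° − 108.43° = -108.43°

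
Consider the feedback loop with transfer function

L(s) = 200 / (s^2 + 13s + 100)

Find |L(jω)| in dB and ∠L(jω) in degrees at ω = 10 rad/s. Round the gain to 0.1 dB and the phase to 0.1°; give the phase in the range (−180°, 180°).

At s = jω = j10:
quadratic: (j10)² + 13·j10 + 100 = 0 + j130 → |·| ≈ 130, ∠ ≈ 90.00°
|L| = 200 / 130 ≈ 1.5385
Gain = 20 log₁₀(1.5385) ≈ 3.74 dB
∠L = 0.00° − 90.00° = -90.00°

3.7 dB, -90.0°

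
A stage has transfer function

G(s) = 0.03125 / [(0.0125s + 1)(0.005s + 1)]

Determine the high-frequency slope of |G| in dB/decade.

Each pole contributes −20 dB/decade at high frequency; each zero contributes +20 dB/decade.
Net: 0 zero(s) − 2 pole(s) → -40 dB/decade.

-40 dB/decade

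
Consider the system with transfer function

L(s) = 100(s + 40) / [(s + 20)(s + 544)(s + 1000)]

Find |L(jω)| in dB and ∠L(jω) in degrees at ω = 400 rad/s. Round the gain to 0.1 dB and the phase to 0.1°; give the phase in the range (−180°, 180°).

At s = jω = j400:
zero (s+40): 40 + j400 → |·| = √(40²+400²) = √161600 ≈ 402, ∠ = arctan(400/40) ≈ 84.29°
pole (s+20): 20 + j400 → |·| = √(20²+400²) = √160400 ≈ 400.5, ∠ = arctan(400/20) ≈ 87.14°
pole (s+544): 544 + j400 → |·| = √(544²+400²) = √455936 ≈ 675.23, ∠ = arctan(400/544) ≈ 36.33°
pole (s+1000): 1000 + j400 → |·| = √(1000²+400²) = √1160000 ≈ 1077, ∠ = arctan(400/1000) ≈ 21.80°
|L| = 100 · 402 / 2.9125e+08 ≈ 0.00013803
Gain = 20 log₁₀(0.00013803) ≈ -77.20 dB
∠L = 84.29° − 145.27° = -60.98°

-77.2 dB, -61.0°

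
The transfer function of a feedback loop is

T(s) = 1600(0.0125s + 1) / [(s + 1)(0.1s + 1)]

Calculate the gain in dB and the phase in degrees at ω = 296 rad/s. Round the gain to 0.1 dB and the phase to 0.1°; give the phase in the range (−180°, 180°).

At ω = 296 rad/s:
zero (1 + j296·0.0125) = 1 + j3.7 → |·| ≈ 3.8328, ∠ ≈ 74.88°
pole (1 + j296·1) = 1 + j296 → |·| ≈ 296, ∠ ≈ 89.81°
pole (1 + j296·0.1) = 1 + j29.6 → |·| ≈ 29.617, ∠ ≈ 88.07°
|T| = 1600 · 3.8328 / (296 · 29.617) ≈ 0.69953
Gain = 20 log₁₀(0.69953) ≈ -3.10 dB
∠T = (74.88°) − (89.81° + 88.07°) = -103.00°

-3.1 dB, -103.0°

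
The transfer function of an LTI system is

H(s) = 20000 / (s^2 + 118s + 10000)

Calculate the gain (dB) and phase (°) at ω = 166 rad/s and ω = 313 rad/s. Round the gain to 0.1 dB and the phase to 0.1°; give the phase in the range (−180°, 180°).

ω = 166: -2.4 dB, -131.9°; ω = 313: -13.6 dB, -157.2°

At s = jω = j166:
quadratic: (j166)² + 118·j166 + 10000 = -17556 + j19588 → |·| ≈ 26304, ∠ ≈ 131.87°
|H| = 20000 / 26304 ≈ 0.76034
Gain = 20 log₁₀(0.76034) ≈ -2.38 dB
∠H = 0.00° − 131.87° = -131.87°

At s = jω = j313:
quadratic: (j313)² + 118·j313 + 10000 = -87969 + j36934 → |·| ≈ 95408, ∠ ≈ 157.22°
|H| = 20000 / 95408 ≈ 0.20963
Gain = 20 log₁₀(0.20963) ≈ -13.57 dB
∠H = 0.00° − 157.22° = -157.22°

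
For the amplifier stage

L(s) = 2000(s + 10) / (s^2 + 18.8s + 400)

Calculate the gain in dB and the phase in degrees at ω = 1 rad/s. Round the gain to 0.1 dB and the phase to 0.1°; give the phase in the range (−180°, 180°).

34.0 dB, 3.0°

At s = jω = j1:
zero (s+10): 10 + j1 → |·| = √(10²+1²) = √101 ≈ 10.05, ∠ = arctan(1/10) ≈ 5.71°
quadratic: (j1)² + 18.8·j1 + 400 = 399 + j18.8 → |·| ≈ 399.44, ∠ ≈ 2.70°
|L| = 2000 · 10.05 / 399.44 ≈ 50.32
Gain = 20 log₁₀(50.32) ≈ 34.03 dB
∠L = 5.71° − 2.70° = 3.01°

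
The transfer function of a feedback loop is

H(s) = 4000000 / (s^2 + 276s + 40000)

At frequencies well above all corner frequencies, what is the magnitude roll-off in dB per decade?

-40 dB/decade

Each pole contributes −20 dB/decade at high frequency; each zero contributes +20 dB/decade.
Net: 0 zero(s) − 2 pole(s) → -40 dB/decade.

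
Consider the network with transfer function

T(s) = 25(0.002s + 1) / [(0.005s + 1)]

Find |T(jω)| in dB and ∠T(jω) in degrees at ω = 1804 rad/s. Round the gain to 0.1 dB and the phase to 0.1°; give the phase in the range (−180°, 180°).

20.3 dB, -9.2°

At ω = 1804 rad/s:
zero (1 + j1804·0.002) = 1 + j3.608 → |·| ≈ 3.744, ∠ ≈ 74.51°
pole (1 + j1804·0.005) = 1 + j9.02 → |·| ≈ 9.0753, ∠ ≈ 83.67°
|T| = 25 · 3.744 / (9.0753) ≈ 10.314
Gain = 20 log₁₀(10.314) ≈ 20.27 dB
∠T = (74.51°) − (83.67°) = -9.16°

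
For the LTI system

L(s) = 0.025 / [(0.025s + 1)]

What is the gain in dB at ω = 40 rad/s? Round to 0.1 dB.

-35.1 dB

At ω = 40 rad/s:
pole (1 + j40·0.025) = 1 + j1 → |·| ≈ 1.4142, ∠ ≈ 45.00°
|L| = 0.025 · 1 / (1.4142) ≈ 0.017678
Gain = 20 log₁₀(0.017678) ≈ -35.05 dB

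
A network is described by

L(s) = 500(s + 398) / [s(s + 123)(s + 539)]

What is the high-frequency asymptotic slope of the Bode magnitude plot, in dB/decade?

-40 dB/decade

Each pole contributes −20 dB/decade at high frequency; each zero contributes +20 dB/decade.
Net: 1 zero(s) − 3 pole(s) → -40 dB/decade.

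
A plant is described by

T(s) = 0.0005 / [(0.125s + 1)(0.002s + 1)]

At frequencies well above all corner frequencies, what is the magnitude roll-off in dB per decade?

Each pole contributes −20 dB/decade at high frequency; each zero contributes +20 dB/decade.
Net: 0 zero(s) − 2 pole(s) → -40 dB/decade.

-40 dB/decade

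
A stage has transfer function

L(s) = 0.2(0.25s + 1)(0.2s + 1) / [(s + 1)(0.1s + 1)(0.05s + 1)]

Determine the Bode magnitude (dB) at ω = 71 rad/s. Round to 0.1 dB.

-31.4 dB

At ω = 71 rad/s:
zero (1 + j71·0.25) = 1 + j17.75 → |·| ≈ 17.778, ∠ ≈ 86.78°
zero (1 + j71·0.2) = 1 + j14.2 → |·| ≈ 14.235, ∠ ≈ 85.97°
pole (1 + j71·1) = 1 + j71 → |·| ≈ 71.007, ∠ ≈ 89.19°
pole (1 + j71·0.1) = 1 + j7.1 → |·| ≈ 7.1701, ∠ ≈ 81.98°
pole (1 + j71·0.05) = 1 + j3.55 → |·| ≈ 3.6882, ∠ ≈ 74.27°
|L| = 0.2 · 17.778 · 14.235 / (71.007 · 7.1701 · 3.6882) ≈ 0.026954
Gain = 20 log₁₀(0.026954) ≈ -31.39 dB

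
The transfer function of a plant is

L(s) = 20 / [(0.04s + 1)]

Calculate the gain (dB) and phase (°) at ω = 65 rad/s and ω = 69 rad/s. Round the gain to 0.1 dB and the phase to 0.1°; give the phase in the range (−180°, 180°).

ω = 65: 17.1 dB, -69.0°; ω = 69: 16.7 dB, -70.1°

At ω = 65 rad/s:
pole (1 + j65·0.04) = 1 + j2.6 → |·| ≈ 2.7857, ∠ ≈ 68.96°
|L| = 20 · 1 / (2.7857) ≈ 7.1795
Gain = 20 log₁₀(7.1795) ≈ 17.12 dB
∠L = (0°) − (68.96°) = -68.96°

At ω = 69 rad/s:
pole (1 + j69·0.04) = 1 + j2.76 → |·| ≈ 2.9356, ∠ ≈ 70.08°
|L| = 20 · 1 / (2.9356) ≈ 6.8129
Gain = 20 log₁₀(6.8129) ≈ 16.67 dB
∠L = (0°) − (70.08°) = -70.08°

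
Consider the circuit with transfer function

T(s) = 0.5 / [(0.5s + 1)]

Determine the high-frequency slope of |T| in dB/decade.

-20 dB/decade

Each pole contributes −20 dB/decade at high frequency; each zero contributes +20 dB/decade.
Net: 0 zero(s) − 1 pole(s) → -20 dB/decade.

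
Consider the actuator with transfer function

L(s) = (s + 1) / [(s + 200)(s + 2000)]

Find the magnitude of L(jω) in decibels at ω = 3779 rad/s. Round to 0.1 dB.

-72.6 dB

At s = jω = j3779:
zero (s+1): 1 + j3779 → |·| = √(1²+3779²) = √14280842 ≈ 3779, ∠ = arctan(3779/1) ≈ 89.98°
pole (s+200): 200 + j3779 → |·| = √(200²+3779²) = √14320841 ≈ 3784.3, ∠ = arctan(3779/200) ≈ 86.97°
pole (s+2000): 2000 + j3779 → |·| = √(2000²+3779²) = √18280841 ≈ 4275.6, ∠ = arctan(3779/2000) ≈ 62.11°
|L| = 1 · 3779 / 1.618e+07 ≈ 0.00023356
Gain = 20 log₁₀(0.00023356) ≈ -72.63 dB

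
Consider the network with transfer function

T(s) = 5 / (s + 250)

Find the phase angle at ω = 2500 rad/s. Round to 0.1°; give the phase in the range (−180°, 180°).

Substitute s = j2500:
Numerator: 5 = 5 + j0
Denominator: (j2500) + 250 = 250 + j2500
|N| = √(5² + 0²) ≈ 5, ∠N ≈ 0.00°
|D| = √(250² + 2500²) ≈ 2512.5, ∠D ≈ 84.29°
∠T = 0.00° − 84.29° = -84.29°

-84.3°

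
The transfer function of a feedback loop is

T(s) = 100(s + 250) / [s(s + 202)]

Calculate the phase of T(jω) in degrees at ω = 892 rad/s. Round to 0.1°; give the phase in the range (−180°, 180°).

At s = jω = j892:
zero (s+250): 250 + j892 → |·| = √(250²+892²) = √858164 ≈ 926.37, ∠ = arctan(892/250) ≈ 74.34°
pole (s+202): 202 + j892 → |·| = √(202²+892²) = √836468 ≈ 914.59, ∠ = arctan(892/202) ≈ 77.24°
pole at origin: |s| = 892, ∠ = 90.00° (in denominator)
∠T = 74.34° − 167.24° = -92.90°

-92.9°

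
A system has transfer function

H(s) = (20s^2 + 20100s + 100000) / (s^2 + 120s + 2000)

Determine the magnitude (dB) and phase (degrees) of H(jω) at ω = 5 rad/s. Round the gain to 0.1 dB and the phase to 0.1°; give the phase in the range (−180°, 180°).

36.7 dB, 28.4°

Substitute s = j5:
Numerator: 20(j5)^2 + 20100(j5) + 100000 = 99500 + j100500
Denominator: (j5)^2 + 120(j5) + 2000 = 1975 + j600
|N| = √(99500² + 100500²) ≈ 1.4142e+05, ∠N ≈ 45.29°
|D| = √(1975² + 600²) ≈ 2064.1, ∠D ≈ 16.90°
|H| = 1.4142e+05 / 2064.1 ≈ 68.514
Gain = 20 log₁₀(68.514) ≈ 36.72 dB
∠H = 45.29° − 16.90° = 28.39°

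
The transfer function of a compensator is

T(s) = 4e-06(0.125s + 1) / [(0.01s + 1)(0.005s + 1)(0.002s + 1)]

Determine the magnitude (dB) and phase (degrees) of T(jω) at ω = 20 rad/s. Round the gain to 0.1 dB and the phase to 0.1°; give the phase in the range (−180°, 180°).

-99.6 dB, 48.9°

At ω = 20 rad/s:
zero (1 + j20·0.125) = 1 + j2.5 → |·| ≈ 2.6926, ∠ ≈ 68.20°
pole (1 + j20·0.01) = 1 + j0.2 → |·| ≈ 1.0198, ∠ ≈ 11.31°
pole (1 + j20·0.005) = 1 + j0.1 → |·| ≈ 1.005, ∠ ≈ 5.71°
pole (1 + j20·0.002) = 1 + j0.04 → |·| ≈ 1.0008, ∠ ≈ 2.29°
|T| = 4e-06 · 2.6926 / (1.0198 · 1.005 · 1.0008) ≈ 1.05e-05
Gain = 20 log₁₀(1.05e-05) ≈ -99.58 dB
∠T = (68.20°) − (11.31° + 5.71° + 2.29°) = 48.89°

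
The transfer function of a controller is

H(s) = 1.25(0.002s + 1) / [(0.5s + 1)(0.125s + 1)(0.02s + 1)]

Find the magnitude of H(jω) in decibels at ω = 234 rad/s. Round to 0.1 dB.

At ω = 234 rad/s:
zero (1 + j234·0.002) = 1 + j0.468 → |·| ≈ 1.1041, ∠ ≈ 25.08°
pole (1 + j234·0.5) = 1 + j117 → |·| ≈ 117, ∠ ≈ 89.51°
pole (1 + j234·0.125) = 1 + j29.25 → |·| ≈ 29.267, ∠ ≈ 88.04°
pole (1 + j234·0.02) = 1 + j4.68 → |·| ≈ 4.7856, ∠ ≈ 77.94°
|H| = 1.25 · 1.1041 / (117 · 29.267 · 4.7856) ≈ 8.4221e-05
Gain = 20 log₁₀(8.4221e-05) ≈ -81.49 dB

-81.5 dB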